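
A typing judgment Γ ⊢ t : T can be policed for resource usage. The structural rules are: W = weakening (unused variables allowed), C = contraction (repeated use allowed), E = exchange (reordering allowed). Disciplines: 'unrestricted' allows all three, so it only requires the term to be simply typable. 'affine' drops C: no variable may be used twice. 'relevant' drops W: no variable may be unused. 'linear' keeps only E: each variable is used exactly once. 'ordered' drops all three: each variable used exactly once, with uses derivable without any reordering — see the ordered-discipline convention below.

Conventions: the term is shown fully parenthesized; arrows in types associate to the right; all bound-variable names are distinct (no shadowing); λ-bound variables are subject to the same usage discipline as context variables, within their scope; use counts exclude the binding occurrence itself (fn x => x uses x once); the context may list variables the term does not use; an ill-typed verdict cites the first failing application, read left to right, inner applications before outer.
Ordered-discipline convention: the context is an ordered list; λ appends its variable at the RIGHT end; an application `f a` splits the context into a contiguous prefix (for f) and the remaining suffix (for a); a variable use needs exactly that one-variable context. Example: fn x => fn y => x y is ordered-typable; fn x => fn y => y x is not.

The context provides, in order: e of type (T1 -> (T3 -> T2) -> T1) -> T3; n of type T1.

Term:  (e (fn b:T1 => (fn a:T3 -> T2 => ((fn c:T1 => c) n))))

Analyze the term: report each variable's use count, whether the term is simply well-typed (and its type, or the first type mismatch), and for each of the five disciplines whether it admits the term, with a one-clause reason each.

counts: e=1, n=1, b [bound]=0, a [bound]=0, c [bound]=1
uses in reading order: e, c, n
typing: ✓ — T3
ordered: ✗, needs weakening: b, a unused
linear: ✗, needs weakening: b, a unused
affine: ✓, no duplicate uses among e, n, b, a, c
relevant: ✗, needs weakening: b, a unused
unrestricted: ✓, well-typed at T3; no restrictions here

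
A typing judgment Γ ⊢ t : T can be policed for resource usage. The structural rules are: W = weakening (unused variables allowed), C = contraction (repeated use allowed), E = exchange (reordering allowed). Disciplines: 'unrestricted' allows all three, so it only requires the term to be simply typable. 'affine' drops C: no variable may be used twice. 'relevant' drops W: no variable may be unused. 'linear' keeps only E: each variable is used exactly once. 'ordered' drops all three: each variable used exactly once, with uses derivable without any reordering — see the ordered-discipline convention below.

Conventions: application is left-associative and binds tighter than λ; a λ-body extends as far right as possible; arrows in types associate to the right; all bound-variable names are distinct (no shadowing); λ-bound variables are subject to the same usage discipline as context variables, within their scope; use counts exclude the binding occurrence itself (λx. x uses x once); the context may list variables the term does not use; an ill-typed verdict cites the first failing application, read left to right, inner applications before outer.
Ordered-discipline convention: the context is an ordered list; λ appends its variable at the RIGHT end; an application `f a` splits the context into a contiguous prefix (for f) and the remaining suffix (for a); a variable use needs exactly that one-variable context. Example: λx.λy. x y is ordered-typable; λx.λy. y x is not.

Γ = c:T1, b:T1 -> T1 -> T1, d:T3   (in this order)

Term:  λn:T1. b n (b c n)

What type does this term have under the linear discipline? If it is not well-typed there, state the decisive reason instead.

not well-typed under linear — repeated use of b ×2, n ×2; d never used (weakening)
variable uses: c: 1×; b: 2×; d: 0×; n (bound): 2×
uses in reading order: b, n, b, c, n
typing: well-typed at T1 -> T1
summary: ordered ✗, linear ✗, affine ✗, relevant ✗, unrestricted ✓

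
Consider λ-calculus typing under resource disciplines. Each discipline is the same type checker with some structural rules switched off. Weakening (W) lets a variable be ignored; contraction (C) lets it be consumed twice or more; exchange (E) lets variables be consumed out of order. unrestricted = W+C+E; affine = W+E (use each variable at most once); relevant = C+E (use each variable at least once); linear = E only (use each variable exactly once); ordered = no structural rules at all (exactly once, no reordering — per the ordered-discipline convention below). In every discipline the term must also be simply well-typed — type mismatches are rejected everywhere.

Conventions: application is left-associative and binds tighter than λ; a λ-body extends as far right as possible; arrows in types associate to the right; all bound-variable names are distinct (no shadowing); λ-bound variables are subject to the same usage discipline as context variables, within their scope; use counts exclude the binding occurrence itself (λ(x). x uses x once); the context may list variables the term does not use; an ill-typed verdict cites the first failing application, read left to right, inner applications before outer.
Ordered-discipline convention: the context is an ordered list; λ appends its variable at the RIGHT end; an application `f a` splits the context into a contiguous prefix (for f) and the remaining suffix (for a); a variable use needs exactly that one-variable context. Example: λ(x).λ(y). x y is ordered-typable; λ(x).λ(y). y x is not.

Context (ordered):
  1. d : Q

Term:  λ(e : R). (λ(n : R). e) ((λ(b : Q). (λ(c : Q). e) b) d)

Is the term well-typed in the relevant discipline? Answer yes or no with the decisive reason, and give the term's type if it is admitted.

no — n, c never used (weakening)
variable uses: d ×1; e (bound) ×2; n (bound) ×0; b (bound) ×1; c (bound) ×0
left-to-right use order: e, e, b, d
typing: ✓ — R -> R
across the five disciplines: ordered ✗, linear ✗, affine ✗, relevant ✗, unrestricted ✓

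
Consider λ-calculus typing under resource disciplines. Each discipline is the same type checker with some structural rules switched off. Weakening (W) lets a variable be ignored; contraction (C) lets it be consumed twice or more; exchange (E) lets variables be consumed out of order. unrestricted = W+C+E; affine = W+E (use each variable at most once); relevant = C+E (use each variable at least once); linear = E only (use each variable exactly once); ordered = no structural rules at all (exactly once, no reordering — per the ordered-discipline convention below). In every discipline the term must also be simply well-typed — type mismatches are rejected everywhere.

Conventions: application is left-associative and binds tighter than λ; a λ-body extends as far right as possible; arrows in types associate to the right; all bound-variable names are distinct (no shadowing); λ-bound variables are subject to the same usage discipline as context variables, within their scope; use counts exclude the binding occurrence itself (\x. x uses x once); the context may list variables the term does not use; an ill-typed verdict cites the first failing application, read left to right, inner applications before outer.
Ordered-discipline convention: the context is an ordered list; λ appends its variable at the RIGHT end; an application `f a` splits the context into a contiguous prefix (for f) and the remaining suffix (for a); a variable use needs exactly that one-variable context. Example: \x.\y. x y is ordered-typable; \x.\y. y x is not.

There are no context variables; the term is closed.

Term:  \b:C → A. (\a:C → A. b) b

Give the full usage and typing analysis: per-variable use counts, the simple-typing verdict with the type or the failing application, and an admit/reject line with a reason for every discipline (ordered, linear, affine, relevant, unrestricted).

counts: b (λ-bound): 2×, a (λ-bound): 0×
uses in reading order: b, b
typing: ✓ — (C → A) → C → A
ordered: ✗, repeated use of b ×2; a left unused
linear: ✗, repeated use of b ×2; a left unused
affine: ✗, repeated use of b ×2
relevant: ✗, a left unused
unrestricted: ✓, type-checks ((C → A) → C → A) and nothing is barred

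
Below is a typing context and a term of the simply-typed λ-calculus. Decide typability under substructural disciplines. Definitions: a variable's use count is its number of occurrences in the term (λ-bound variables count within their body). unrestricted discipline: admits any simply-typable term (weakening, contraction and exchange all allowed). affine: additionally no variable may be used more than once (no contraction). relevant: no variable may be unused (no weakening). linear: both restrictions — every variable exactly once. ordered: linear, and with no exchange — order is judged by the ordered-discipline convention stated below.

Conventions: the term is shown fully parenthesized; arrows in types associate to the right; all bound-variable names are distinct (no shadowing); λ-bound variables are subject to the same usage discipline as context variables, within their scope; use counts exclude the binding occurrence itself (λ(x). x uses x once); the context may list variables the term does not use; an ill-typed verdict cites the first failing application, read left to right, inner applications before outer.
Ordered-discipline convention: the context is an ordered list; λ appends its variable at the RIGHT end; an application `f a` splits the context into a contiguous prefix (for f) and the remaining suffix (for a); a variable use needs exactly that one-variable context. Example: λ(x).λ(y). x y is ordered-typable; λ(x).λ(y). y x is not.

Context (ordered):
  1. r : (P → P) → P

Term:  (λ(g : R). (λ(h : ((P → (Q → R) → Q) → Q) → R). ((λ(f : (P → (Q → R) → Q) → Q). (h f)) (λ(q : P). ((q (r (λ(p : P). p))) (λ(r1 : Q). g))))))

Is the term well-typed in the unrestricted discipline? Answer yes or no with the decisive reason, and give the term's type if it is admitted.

no — fails simple typing
counts: r ×1, g (λ-bound) ×1, h (λ-bound) ×1, f (λ-bound) ×1, q (λ-bound) ×1, p (λ-bound) ×1, r1 (λ-bound) ×0
order of uses: h, f, q, r, p, g
typing: ill-typed: can't apply a value of type P
all disciplines: ordered ✗; linear ✗; affine ✗; relevant ✗; unrestricted ✗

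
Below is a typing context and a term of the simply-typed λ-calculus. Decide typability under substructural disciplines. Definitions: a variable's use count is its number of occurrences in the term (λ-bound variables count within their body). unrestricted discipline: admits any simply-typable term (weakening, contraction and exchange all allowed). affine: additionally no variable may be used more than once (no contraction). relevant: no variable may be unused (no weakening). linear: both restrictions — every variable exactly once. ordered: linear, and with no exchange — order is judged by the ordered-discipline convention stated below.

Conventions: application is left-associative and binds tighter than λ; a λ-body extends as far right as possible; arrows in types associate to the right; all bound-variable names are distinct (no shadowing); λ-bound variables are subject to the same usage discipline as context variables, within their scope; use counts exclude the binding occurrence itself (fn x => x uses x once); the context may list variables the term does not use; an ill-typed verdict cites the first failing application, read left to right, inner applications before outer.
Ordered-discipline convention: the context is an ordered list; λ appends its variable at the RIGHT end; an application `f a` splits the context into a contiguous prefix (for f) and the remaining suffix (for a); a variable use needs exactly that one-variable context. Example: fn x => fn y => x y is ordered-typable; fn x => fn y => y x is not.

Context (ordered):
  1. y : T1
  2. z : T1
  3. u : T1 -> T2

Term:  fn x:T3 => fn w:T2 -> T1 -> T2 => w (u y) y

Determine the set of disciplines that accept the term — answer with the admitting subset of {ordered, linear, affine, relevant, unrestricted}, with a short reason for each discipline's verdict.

admitting disciplines: unrestricted
counts: y ×2, z ×0, u ×1, x (bound) ×0, w (bound) ×1
left-to-right use order: w, u, y, y
typing: well-typed at T3 -> (T2 -> T1 -> T2) -> T2
ordered ✗ (uses contraction: y ×2; z, x never used (weakening))
linear ✗ (uses contraction: y ×2; z, x never used (weakening))
affine ✗ (uses contraction: y ×2)
relevant ✗ (z, x never used (weakening))
unrestricted ✓ (type-checks (T3 -> (T2 -> T1 -> T2) -> T2) and nothing is barred)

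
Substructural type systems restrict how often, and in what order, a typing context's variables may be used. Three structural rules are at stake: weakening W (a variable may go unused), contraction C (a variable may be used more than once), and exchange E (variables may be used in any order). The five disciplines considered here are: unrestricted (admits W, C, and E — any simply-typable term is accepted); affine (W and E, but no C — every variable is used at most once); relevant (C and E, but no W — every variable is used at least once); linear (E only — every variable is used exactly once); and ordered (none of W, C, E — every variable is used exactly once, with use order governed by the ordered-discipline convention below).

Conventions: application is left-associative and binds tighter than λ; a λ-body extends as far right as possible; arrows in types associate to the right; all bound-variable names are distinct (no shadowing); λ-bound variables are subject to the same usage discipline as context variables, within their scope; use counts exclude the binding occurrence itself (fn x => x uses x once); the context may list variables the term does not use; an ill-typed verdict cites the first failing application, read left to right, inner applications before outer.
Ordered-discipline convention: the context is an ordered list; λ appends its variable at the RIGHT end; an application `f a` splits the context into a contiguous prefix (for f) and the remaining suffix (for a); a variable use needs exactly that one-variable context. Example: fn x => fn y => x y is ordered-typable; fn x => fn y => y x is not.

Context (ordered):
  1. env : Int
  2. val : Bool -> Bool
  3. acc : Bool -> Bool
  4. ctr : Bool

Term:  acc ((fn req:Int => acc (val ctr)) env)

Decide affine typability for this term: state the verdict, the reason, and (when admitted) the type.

no — acc ×2 used more than once (contraction)
variable uses: env=1; val=1; acc=2; ctr=1; req (λ-bound)=0
order of uses: acc, acc, val, ctr, env
typing: well-typed at Bool
across the five disciplines: ordered ✗; linear ✗; affine ✗; relevant ✗; unrestricted ✓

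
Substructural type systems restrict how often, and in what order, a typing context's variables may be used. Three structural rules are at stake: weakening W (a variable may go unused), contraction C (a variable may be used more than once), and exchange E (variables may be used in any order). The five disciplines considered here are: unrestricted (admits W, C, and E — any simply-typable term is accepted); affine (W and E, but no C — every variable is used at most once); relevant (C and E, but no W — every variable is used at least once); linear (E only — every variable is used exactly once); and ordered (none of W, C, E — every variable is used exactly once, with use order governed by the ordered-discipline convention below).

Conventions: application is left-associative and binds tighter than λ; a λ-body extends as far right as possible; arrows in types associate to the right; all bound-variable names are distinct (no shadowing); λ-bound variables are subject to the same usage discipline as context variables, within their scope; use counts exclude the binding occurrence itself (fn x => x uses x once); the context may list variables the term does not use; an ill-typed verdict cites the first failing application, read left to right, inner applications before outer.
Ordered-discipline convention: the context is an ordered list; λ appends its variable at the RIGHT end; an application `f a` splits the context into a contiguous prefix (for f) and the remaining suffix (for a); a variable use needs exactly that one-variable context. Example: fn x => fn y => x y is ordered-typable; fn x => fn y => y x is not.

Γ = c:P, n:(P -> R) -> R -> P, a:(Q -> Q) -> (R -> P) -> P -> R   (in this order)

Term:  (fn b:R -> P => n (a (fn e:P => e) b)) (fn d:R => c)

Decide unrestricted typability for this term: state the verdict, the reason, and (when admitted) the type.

no — the type mismatch rejects it
counts: c: 1; n: 1; a: 1; b [bound]: 1; e [bound]: 1; d [bound]: 0
uses in reading order: n, a, e, b, c
typing: ill-typed: an application expects Q -> Q but receives P -> P
across the five disciplines: ordered ✗ | linear ✗ | affine ✗ | relevant ✗ | unrestricted ✗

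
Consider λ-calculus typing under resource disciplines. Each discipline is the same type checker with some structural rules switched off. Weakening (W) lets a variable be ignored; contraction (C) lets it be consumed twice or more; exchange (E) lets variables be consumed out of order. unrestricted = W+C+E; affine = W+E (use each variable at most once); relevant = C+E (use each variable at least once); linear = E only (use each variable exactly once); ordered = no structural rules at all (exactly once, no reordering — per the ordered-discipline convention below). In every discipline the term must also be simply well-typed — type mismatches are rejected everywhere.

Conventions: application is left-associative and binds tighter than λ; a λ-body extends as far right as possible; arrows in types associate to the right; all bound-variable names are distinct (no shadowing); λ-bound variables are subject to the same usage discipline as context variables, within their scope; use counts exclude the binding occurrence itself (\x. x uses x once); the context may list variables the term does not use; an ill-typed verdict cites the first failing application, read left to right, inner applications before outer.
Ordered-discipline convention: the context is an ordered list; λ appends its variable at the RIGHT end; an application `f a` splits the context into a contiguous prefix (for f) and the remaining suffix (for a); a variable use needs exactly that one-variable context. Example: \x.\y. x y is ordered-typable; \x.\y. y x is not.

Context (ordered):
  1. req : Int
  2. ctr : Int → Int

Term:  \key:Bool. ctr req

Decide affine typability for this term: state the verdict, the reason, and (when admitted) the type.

yes — at most one use each (req, ctr, key); term : Bool → Int
use counts: req: 1×, ctr: 1×, key (bound): 0×
left-to-right use order: ctr, req
typing: well-typed — term : Bool → Int
summary: ordered ✗, linear ✗, affine ✓, relevant ✗, unrestricted ✓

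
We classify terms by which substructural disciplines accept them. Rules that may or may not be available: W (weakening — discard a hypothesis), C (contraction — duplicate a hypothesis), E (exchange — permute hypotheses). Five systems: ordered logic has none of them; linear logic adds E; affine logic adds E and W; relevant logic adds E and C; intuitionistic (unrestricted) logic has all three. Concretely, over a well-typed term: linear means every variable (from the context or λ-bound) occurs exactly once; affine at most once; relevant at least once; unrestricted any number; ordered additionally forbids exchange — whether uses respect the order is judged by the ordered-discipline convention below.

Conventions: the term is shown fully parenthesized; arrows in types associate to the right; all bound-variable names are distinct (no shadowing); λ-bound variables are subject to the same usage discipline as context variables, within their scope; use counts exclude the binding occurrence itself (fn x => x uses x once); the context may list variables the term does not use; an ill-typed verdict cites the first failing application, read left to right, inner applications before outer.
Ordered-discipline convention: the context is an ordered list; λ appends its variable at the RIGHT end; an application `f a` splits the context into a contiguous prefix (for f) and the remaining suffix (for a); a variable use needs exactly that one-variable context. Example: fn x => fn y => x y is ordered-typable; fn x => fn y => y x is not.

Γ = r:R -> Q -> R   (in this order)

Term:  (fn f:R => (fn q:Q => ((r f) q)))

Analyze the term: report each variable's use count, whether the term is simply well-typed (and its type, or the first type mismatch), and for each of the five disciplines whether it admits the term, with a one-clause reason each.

counts: r ×1; f (λ-bound) ×1; q (λ-bound) ×1
uses in reading order: r, f, q
typing: well-typed at R -> Q -> R
ordered: ✓, r, f, q once each; derivable with no W/C/E
linear: ✓, each of r, f, q used exactly once
affine: ✓, no duplicate uses among r, f, q
relevant: ✓, none of r, f, q goes unused
unrestricted: ✓, type-checks (R -> Q -> R) and nothing is barred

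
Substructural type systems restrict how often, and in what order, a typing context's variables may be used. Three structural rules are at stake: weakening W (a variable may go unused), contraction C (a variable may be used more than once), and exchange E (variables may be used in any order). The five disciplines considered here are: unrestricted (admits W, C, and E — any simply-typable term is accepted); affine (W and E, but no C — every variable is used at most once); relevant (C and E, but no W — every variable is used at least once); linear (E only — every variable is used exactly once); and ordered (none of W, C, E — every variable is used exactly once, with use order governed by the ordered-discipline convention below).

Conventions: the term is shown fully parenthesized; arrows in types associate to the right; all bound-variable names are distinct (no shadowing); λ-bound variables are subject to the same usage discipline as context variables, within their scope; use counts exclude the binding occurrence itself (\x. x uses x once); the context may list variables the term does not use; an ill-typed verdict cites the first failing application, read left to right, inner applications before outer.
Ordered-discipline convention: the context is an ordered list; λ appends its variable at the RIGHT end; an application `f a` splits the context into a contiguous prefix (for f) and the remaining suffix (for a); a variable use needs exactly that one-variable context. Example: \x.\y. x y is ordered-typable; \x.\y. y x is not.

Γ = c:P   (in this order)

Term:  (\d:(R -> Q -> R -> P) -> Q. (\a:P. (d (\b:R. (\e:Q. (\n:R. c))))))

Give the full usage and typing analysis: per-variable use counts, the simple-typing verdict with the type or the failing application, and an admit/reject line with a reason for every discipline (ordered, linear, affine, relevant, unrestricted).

counts: c: 1; d (λ-bound): 1; a (λ-bound): 0; b (λ-bound): 0; e (λ-bound): 0; n (λ-bound): 0
uses in reading order: d, c
typing: the term checks, with type ((R -> Q -> R -> P) -> Q) -> P -> Q
ordered ✗ (unused: a, b, e, n — weakening required)
linear ✗ (unused: a, b, e, n — weakening required)
affine ✓ (c, d, a, b, e, n: no repeats, contraction unneeded)
relevant ✗ (unused: a, b, e, n — weakening required)
unrestricted ✓ (well-typed at ((R -> Q -> R -> P) -> Q) -> P -> Q; no restrictions here)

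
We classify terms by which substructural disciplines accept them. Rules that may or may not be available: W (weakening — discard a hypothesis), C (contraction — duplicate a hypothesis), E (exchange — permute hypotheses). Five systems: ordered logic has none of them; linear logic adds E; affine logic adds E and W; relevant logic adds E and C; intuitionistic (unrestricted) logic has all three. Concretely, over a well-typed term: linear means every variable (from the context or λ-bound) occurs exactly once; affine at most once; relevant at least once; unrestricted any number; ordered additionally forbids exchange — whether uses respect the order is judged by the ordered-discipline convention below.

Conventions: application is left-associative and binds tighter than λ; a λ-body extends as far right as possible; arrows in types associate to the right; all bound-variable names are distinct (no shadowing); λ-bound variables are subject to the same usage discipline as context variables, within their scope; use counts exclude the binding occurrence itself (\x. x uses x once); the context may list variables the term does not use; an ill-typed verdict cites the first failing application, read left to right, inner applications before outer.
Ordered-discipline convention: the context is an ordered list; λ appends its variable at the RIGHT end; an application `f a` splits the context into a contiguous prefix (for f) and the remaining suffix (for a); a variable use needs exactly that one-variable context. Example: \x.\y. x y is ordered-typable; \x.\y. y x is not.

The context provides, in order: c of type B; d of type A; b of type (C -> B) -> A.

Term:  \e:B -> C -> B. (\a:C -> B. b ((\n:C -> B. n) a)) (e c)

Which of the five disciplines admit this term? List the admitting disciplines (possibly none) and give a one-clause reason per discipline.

admitted by: affine, unrestricted
counts: c ×1, d ×0, b ×1, e (λ-bound) ×1, a (λ-bound) ×1, n (λ-bound) ×1
order of uses: b, n, a, e, c
typing: the term checks, with type (B -> C -> B) -> A
ordered ✗ (d never used (weakening))
linear ✗ (d never used (weakening))
affine ✓ (no duplicate uses among c, d, b, e, a, n)
relevant ✗ (d never used (weakening))
unrestricted ✓ (simply typable at (B -> C -> B) -> A; W, C, E all held)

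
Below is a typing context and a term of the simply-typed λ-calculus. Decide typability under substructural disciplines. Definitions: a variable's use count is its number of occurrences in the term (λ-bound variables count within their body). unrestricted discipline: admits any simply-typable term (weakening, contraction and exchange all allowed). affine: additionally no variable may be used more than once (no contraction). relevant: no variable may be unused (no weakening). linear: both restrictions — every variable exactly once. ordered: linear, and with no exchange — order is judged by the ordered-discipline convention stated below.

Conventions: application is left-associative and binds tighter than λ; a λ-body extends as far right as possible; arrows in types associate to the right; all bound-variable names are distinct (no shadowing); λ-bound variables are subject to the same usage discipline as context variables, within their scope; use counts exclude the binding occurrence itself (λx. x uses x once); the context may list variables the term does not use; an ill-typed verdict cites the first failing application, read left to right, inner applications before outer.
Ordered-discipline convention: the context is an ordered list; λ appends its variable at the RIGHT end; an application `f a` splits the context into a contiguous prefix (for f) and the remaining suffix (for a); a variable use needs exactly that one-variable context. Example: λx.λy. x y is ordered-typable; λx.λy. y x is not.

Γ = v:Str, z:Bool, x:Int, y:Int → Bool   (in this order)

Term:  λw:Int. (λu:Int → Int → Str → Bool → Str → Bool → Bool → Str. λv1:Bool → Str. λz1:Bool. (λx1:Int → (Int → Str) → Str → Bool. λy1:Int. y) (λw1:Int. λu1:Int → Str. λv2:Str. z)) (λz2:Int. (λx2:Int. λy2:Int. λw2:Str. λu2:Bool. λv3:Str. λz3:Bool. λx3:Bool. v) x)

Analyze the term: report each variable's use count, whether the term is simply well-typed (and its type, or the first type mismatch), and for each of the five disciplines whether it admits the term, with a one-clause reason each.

counts: v=1; z=1; x=1; y=1; w (λ-bound)=0; u (λ-bound)=0; v1 (λ-bound)=0; z1 (λ-bound)=0; x1 (λ-bound)=0; y1 (λ-bound)=0; w1 (λ-bound)=0; u1 (λ-bound)=0; v2 (λ-bound)=0; z2 (λ-bound)=0; x2 (λ-bound)=0; y2 (λ-bound)=0; w2 (λ-bound)=0; u2 (λ-bound)=0; v3 (λ-bound)=0; z3 (λ-bound)=0; x3 (λ-bound)=0
use order (left to right): y, z, v, x
typing: the term checks, with type Int → (Bool → Str) → Bool → Int → Int → Bool
ordered: ✗, unused: w, u, v1, z1, x1, y1, w1, u1, v2, z2, x2, y2, w2, u2, v3, z3, x3 — weakening required
linear: ✗, unused: w, u, v1, z1, x1, y1, w1, u1, v2, z2, x2, y2, w2, u2, v3, z3, x3 — weakening required
affine: ✓, v, z, x, y, w, u, v1, z1, x1, y1, w1, u1, v2, z2, x2, y2, w2, u2, v3, z3, x3: no repeats, contraction unneeded
relevant: ✗, unused: w, u, v1, z1, x1, y1, w1, u1, v2, z2, x2, y2, w2, u2, v3, z3, x3 — weakening required
unrestricted: ✓, well-typed at Int → (Bool → Str) → Bool → Int → Int → Bool; no restrictions here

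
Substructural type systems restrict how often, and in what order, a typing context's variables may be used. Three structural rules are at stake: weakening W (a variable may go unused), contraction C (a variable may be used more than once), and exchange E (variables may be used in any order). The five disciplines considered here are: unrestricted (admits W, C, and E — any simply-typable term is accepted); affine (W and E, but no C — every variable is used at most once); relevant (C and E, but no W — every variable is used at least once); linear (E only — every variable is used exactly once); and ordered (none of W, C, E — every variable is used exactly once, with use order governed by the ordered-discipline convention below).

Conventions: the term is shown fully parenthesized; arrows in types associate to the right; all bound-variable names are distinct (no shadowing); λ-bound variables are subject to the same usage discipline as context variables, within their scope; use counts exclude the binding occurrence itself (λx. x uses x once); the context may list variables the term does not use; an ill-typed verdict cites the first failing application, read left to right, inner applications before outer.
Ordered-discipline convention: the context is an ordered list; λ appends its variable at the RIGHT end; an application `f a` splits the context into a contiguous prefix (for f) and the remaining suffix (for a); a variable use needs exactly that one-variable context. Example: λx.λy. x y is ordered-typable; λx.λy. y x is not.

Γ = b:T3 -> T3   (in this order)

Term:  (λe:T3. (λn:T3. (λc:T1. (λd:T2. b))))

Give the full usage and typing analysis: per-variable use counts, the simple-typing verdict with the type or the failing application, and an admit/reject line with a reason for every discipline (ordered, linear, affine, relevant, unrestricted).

use counts: b: 1; e (λ-bound): 0; n (λ-bound): 0; c (λ-bound): 0; d (λ-bound): 0
left-to-right use order: b
typing: well-typed at T3 -> T3 -> T1 -> T2 -> T3 -> T3
ordered ✗ (unused: e, n, c, d — weakening required)
linear ✗ (unused: e, n, c, d — weakening required)
affine ✓ (at most one use each (b, e, n, c, d))
relevant ✗ (unused: e, n, c, d — weakening required)
unrestricted ✓ (simply typable at T3 -> T3 -> T1 -> T2 -> T3 -> T3; W, C, E all held)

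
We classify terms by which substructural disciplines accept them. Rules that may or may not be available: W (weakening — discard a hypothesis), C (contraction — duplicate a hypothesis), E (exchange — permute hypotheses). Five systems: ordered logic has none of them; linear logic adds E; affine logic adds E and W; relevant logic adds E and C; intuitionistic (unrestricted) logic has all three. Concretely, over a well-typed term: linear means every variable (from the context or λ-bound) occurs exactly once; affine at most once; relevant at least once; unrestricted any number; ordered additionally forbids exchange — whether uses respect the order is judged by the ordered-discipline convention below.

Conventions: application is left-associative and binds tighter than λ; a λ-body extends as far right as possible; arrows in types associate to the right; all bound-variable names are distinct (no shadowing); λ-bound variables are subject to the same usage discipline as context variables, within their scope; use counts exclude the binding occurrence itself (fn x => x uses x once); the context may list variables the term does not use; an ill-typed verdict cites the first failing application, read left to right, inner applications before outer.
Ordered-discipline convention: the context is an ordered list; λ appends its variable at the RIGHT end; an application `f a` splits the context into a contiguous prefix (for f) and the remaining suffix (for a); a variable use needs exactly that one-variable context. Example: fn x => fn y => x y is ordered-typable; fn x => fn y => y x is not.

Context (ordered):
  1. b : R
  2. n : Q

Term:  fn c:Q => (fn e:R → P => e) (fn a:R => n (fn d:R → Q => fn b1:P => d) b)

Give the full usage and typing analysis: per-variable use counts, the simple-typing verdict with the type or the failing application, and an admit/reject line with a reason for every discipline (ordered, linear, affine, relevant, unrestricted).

usage: b ×1, n ×1, c (bound) ×0, e (bound) ×1, a (bound) ×0, d (bound) ×1, b1 (bound) ×0
uses in reading order: e, n, d, b
typing: ill-typed: non-function type Q applied to an argument
ordered: ✗, fails simple typing
linear: ✗, a type mismatch blocks all five
affine: ✗, the type mismatch rejects it
relevant: ✗, not simply typable
unrestricted: ✗, fails simple typing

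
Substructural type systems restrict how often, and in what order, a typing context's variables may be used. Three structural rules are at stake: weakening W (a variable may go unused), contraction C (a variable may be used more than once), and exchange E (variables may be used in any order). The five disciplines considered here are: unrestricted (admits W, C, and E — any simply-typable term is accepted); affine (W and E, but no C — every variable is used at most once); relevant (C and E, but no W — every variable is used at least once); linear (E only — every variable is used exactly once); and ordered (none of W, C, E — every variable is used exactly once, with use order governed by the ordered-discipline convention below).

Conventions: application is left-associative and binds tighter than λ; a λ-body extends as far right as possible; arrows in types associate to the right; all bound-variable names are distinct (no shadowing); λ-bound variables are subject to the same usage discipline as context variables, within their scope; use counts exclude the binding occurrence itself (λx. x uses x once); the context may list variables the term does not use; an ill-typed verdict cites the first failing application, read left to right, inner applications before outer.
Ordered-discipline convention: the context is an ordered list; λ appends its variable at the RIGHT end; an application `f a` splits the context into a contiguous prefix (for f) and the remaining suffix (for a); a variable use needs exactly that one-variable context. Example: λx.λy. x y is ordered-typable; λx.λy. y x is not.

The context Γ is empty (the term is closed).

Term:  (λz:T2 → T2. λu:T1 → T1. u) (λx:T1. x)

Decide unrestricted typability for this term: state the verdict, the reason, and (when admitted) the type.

no — the type mismatch rejects it
counts: z (bound): 0×, u (bound): 1×, x (bound): 1×
left-to-right use order: u, x
typing: ill-typed: a function awaiting T2 → T2 gets T1 → T1
per-discipline verdicts: ordered ✗, linear ✗, affine ✗, relevant ✗, unrestricted ✗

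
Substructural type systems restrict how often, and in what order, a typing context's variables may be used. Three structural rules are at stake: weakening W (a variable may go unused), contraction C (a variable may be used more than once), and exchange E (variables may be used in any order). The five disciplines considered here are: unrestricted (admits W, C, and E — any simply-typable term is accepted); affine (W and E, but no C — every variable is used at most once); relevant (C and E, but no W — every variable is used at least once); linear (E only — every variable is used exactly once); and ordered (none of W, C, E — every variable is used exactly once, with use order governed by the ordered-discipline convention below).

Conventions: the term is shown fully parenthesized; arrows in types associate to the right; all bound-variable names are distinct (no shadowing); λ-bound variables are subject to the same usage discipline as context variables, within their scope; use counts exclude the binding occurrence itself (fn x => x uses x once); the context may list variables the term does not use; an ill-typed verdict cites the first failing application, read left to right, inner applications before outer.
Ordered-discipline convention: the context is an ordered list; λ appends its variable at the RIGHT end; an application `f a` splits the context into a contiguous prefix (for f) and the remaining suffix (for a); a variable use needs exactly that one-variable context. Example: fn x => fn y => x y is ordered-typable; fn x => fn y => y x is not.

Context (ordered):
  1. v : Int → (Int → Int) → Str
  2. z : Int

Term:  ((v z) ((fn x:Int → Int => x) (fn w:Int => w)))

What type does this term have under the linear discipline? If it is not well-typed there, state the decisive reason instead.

term : Str
variable uses: v: 1; z: 1; x [bound]: 1; w [bound]: 1
use order (left to right): v, z, x, w
typing: well-typed at Str
per-discipline verdicts: ordered ✓; linear ✓; affine ✓; relevant ✓; unrestricted ✓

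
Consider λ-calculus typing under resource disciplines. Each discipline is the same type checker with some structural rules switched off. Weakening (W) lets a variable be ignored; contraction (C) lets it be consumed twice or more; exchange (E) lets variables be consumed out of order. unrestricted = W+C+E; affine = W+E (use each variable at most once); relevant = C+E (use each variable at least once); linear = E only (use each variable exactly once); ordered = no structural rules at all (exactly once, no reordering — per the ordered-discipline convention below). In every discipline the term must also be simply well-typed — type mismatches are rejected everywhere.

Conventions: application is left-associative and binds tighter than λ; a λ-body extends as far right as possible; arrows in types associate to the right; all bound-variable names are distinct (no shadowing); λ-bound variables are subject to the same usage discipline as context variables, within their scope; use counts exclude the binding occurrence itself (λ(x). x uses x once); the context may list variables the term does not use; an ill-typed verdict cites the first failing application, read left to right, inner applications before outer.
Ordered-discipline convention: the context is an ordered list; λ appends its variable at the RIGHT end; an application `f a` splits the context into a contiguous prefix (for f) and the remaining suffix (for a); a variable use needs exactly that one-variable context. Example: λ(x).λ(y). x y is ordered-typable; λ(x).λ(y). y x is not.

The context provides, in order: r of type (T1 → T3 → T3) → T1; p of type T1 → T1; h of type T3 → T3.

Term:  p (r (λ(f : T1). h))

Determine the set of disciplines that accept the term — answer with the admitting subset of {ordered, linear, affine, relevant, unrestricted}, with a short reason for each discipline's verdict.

accepted by: affine, unrestricted
variable uses: r ×1, p ×1, h ×1, f [bound] ×0
order of uses: p, r, h
typing: well-typed — term : T1
ordered ✗ (unused: f — weakening required)
linear ✗ (unused: f — weakening required)
affine ✓ (none of r, p, h, f used more than once)
relevant ✗ (unused: f — weakening required)
unrestricted ✓ (simply typable at T1; W, C, E all held)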